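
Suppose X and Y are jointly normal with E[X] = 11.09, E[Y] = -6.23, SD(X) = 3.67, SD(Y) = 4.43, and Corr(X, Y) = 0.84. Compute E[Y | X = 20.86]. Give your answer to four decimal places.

3.6763

The regression of Y on X has slope ρ·σ_Y/σ_X and passes through (μ_X, μ_Y).
E[Y | X=20.86] = -6.23 + (0.84)·(4.43/3.67)·(20.86 − (11.09)) = -6.23 + (1.01395)·(9.77) = 3.6763.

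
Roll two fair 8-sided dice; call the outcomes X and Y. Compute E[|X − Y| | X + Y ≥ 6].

P(X + Y ≥ 6) = 27/32.
Summing |X−Y|·P(x,y) over outcomes with X + Y ≥ 6 gives 77/32.
E[|X − Y| | X + Y ≥ 6] = (77/32) / (27/32) = 77/27.

77/27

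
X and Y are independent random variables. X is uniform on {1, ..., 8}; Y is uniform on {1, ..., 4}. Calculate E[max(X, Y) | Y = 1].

Outcomes with Y = 1: (1,1), (2,1), (3,1), (4,1), (5,1), (6,1), (7,1), (8,1), each with probability 1/32.
E[max(X, Y) | Y = 1] = (1 + 2 + 3 + 4 + 5 + 6 + 7 + 8) / 8 = 9/2.

9/2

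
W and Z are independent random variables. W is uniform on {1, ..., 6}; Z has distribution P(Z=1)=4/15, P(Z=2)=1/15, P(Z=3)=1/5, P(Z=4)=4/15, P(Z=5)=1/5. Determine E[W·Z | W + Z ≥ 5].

P(W + Z ≥ 5) = 73/90.
Summing WZ·P(x,y) over outcomes with W + Z ≥ 5 gives 103/10.
E[W·Z | W + Z ≥ 5] = (103/10) / (73/90) = 927/73.

927/73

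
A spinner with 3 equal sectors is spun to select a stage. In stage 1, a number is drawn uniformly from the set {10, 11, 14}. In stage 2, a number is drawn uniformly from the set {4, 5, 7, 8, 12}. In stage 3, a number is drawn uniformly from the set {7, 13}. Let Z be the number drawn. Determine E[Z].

E[Z | stage 1] = (10+11+14)/3 = 35/3.
E[Z | stage 2] = (4+5+7+8+12)/5 = 36/5.
E[Z | stage 3] = (7+13)/2 = 10.
E[Z] = (1/3)·(35/3) + (1/3)·(36/5) + (1/3)·(10) = 433/45.

433/45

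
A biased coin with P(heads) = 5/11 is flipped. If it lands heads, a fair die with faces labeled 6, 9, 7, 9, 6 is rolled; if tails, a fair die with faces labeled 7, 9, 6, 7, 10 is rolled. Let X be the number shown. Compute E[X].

419/55

E[X | heads] = (6+9+7+9+6)/5 = 37/5.
E[X | tails] = (7+9+6+7+10)/5 = 39/5.
E[X] = (5/11)·(37/5) + (6/11)·(39/5) = 419/55.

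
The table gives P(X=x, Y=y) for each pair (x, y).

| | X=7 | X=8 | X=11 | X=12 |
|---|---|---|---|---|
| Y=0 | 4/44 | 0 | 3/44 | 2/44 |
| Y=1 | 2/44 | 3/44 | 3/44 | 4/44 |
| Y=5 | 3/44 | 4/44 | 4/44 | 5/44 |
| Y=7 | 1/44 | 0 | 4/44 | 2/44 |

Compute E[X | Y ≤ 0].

85/9

P(Y ≤ 0) = 9/44.
Σ X·P over the event = 7·(4/44) + 11·(3/44) + 12·(2/44) = 85/44.
E[X | Y ≤ 0] = (85/44) / (9/44) = 85/9.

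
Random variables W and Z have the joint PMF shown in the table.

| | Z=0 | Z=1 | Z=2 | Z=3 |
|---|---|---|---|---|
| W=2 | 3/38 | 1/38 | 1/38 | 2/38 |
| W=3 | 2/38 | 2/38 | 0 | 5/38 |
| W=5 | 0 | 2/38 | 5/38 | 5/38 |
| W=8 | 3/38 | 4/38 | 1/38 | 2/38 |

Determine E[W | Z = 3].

P(Z = 3) = 7/19.
Σ W·P over the event = 2·(2/38) + 3·(5/38) + 5·(5/38) + 8·(2/38) = 30/19.
E[W | Z = 3] = (30/19) / (7/19) = 30/7.

30/7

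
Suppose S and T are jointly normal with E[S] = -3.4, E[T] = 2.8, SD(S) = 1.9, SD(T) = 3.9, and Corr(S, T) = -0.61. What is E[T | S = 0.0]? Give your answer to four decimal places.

The regression of T on S has slope ρ·σ_T/σ_S and passes through (μ_S, μ_T).
E[T | S=0.0] = 2.8 + (-0.61)·(3.9/1.9)·(0.0 − (-3.4)) = 2.8 + (-1.25211)·(3.4) = -1.4572.

-1.4572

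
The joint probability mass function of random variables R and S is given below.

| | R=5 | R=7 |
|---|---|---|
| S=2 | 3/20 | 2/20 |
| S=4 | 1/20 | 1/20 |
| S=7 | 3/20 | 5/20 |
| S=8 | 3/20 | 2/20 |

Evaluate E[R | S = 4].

6

P(S = 4) = 1/10.
Σ R·P over the event = 5·(1/20) + 7·(1/20) = 3/5.
E[R | S = 4] = (3/5) / (1/10) = 6.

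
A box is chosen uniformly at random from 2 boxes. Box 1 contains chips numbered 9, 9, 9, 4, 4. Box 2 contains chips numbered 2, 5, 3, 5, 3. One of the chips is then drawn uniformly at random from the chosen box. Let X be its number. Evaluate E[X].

E[X | box 1] = (9+9+9+4+4)/5 = 7.
E[X | box 2] = (2+5+3+5+3)/5 = 18/5.
E[X] = (1/2)·(7) + (1/2)·(18/5) = 53/10.

53/10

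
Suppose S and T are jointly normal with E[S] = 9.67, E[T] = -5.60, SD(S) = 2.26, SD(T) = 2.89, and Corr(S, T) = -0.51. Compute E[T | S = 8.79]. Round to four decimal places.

For a bivariate normal, E[T | S=x] = μ_T + ρ·(σ_T/σ_S)·(x − μ_S).
E[T | S=8.79] = -5.60 + (-0.51)·(2.89/2.26)·(8.79 − (9.67)) = -5.60 + (-0.65217)·(-0.88) = -5.0261.

-5.0261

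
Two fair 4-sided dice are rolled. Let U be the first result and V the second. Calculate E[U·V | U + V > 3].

P(U + V > 3) = 13/16.
Summing UV·P(x,y) over outcomes with U + V > 3 gives 95/16.
E[U·V | U + V > 3] = (95/16) / (13/16) = 95/13.

95/13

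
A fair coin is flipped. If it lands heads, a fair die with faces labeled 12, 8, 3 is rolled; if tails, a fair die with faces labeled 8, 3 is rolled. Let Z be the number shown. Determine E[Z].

E[Z | heads] = (12+8+3)/3 = 23/3.
E[Z | tails] = (8+3)/2 = 11/2.
E[Z] = (1/2)·(23/3) + (1/2)·(11/2) = 79/12.

79/12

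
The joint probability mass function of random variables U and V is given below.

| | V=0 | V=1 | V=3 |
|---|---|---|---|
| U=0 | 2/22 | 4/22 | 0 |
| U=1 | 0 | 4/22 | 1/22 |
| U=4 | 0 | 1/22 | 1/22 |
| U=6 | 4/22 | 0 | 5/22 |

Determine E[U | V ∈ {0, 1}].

32/15

P(V ∈ {0, 1}) = 15/22.
Σ U·P over the event = 0·(2/22) + 0·(4/22) + 1·(4/22) + 4·(1/22) + 6·(4/22) = 16/11.
E[U | V ∈ {0, 1}] = (16/11) / (15/22) = 32/15.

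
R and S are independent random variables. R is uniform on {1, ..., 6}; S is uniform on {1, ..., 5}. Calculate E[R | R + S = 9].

Outcomes with R + S = 9: (4,5), (5,4), (6,3), each with probability 1/30.
E[R | R + S = 9] = (4 + 5 + 6) / 3 = 5.

5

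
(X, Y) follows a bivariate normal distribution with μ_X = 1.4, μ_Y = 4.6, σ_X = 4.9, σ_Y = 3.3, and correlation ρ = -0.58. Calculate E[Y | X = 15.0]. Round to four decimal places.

For a bivariate normal, E[Y | X=x] = μ_Y + ρ·(σ_Y/σ_X)·(x − μ_X).
E[Y | X=15.0] = 4.6 + (-0.58)·(3.3/4.9)·(15.0 − (1.4)) = 4.6 + (-0.39061)·(13.6) = -0.7123.

-0.7123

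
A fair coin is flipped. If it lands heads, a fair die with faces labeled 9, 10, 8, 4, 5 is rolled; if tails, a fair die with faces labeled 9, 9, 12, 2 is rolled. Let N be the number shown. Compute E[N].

E[N | heads] = (9+10+8+4+5)/5 = 36/5.
E[N | tails] = (9+9+12+2)/4 = 8.
E[N] = (1/2)·(36/5) + (1/2)·(8) = 38/5.

38/5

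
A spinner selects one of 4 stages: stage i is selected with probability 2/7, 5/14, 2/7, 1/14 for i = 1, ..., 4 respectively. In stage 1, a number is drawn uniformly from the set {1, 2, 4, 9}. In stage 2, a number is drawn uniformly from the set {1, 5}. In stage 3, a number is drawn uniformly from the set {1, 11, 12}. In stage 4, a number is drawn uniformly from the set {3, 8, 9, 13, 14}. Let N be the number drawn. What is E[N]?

181/35

E[N | stage 1] = (1+2+4+9)/4 = 4.
E[N | stage 2] = (1+5)/2 = 3.
E[N | stage 3] = (1+11+12)/3 = 8.
E[N | stage 4] = (3+8+9+13+14)/5 = 47/5.
By the law of total expectation,
E[N] = (2/7)·(4) + (5/14)·(3) + (2/7)·(8) + (1/14)·(47/5) = 181/35.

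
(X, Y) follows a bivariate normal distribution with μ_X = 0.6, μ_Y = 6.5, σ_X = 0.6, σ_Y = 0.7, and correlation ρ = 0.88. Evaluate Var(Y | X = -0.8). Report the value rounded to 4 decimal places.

Var(Y | X=x) = (1 − ρ²)·σ_Y².
Var(Y | X=-0.8) = (0.7)²·(1 − (0.88)²) = 0.49·0.2256 = 0.1105.

0.1105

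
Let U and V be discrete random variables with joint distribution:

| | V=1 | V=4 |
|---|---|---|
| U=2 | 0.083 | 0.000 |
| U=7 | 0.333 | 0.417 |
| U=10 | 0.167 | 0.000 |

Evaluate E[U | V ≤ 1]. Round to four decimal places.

7.1475

P(V ≤ 1) = 0.583.
Σ U·P over the event = 2·(0.083) + 7·(0.333) + 10·(0.167) = 4.167.
E[U | V ≤ 1] = (4.167) / (0.583) = 7.1475.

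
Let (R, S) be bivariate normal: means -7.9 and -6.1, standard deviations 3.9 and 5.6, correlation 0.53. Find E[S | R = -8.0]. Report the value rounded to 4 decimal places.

For a bivariate normal, E[S | R=x] = μ_S + ρ·(σ_S/σ_R)·(x − μ_R).
E[S | R=-8.0] = -6.1 + (0.53)·(5.6/3.9)·(-8.0 − (-7.9)) = -6.1 + (0.76103)·(-0.1) = -6.1761.

-6.1761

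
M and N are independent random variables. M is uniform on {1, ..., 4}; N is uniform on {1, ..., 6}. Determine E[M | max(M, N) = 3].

Outcomes with max(M, N) = 3: (1,3), (2,3), (3,1), (3,2), (3,3), each with probability 1/24.
E[M | max(M, N) = 3] = (1 + 2 + 3 + 3 + 3) / 5 = 12/5.

12/5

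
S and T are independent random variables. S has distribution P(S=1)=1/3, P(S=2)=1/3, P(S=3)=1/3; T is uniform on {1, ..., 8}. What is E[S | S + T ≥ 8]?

20/9

P(S + T ≥ 8) = 3/8.
Summing S·P(x,y) over outcomes with S + T ≥ 8 gives 5/6.
E[S | S + T ≥ 8] = (5/6) / (3/8) = 20/9.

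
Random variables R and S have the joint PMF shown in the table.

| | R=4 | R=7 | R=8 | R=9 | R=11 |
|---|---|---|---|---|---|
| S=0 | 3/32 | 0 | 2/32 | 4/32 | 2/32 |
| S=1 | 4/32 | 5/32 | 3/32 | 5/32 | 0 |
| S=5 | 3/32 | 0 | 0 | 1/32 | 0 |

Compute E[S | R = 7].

P(R = 7) = 5/32.
Summing S·P(R=x,S=y) over the conditioning event gives 5/32.
E[S | R = 7] = (5/32) / (5/32) = 1.

1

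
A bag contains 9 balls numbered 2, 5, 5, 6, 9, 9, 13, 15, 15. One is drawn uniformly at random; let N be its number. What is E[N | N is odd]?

P(N is odd) = 7/9.
Σ over the event: 5·2/9 + 9·2/9 + 13·1/9 + 15·2/9 = 71/9.
E[N | N is odd] = (71/9) / (7/9) = 71/7.

71/7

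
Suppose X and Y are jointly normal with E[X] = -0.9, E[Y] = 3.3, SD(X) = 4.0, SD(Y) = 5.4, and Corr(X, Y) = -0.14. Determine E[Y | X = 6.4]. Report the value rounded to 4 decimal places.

E[Y | X=x] = μ_Y + ρ(σ_Y/σ_X)(x − μ_X) for jointly normal variables.
E[Y | X=6.4] = 3.3 + (-0.14)·(5.4/4.0)·(6.4 − (-0.9)) = 3.3 + (-0.189)·(7.3) = 1.9203.

1.9203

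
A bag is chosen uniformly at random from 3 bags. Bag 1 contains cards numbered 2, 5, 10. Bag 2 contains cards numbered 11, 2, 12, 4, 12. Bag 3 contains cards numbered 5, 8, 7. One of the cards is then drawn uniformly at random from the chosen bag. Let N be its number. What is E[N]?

E[N | bag 1] = (2+5+10)/3 = 17/3.
E[N | bag 2] = (11+2+12+4+12)/5 = 41/5.
E[N | bag 3] = (5+8+7)/3 = 20/3.
By the law of total expectation,
E[N] = (1/3)·(17/3) + (1/3)·(41/5) + (1/3)·(20/3) = 308/45.

308/45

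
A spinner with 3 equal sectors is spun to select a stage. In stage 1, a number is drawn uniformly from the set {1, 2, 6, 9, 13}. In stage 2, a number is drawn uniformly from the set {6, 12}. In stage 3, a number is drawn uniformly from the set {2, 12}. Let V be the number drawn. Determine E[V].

37/5

E[V | stage 1] = (1+2+6+9+13)/5 = 31/5.
E[V | stage 2] = (6+12)/2 = 9.
E[V | stage 3] = (2+12)/2 = 7.
E[V] = (1/3)·(31/5) + (1/3)·(9) + (1/3)·(7) = 37/5.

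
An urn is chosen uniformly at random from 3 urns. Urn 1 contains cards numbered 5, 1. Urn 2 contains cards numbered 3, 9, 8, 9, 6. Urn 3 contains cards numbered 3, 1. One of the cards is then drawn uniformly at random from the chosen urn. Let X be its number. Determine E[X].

4

E[X | urn 1] = (5+1)/2 = 3.
E[X | urn 2] = (3+9+8+9+6)/5 = 7.
E[X | urn 3] = (3+1)/2 = 2.
By the law of total expectation,
E[X] = (1/3)·(3) + (1/3)·(7) + (1/3)·(2) = 4.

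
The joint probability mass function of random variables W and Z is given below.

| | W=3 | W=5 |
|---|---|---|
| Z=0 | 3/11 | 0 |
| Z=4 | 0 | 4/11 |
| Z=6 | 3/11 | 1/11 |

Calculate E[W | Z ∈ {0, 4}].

29/7

P(Z ∈ {0, 4}) = 7/11.
Σ W·P over the event = 3·(3/11) + 5·(4/11) = 29/11.
E[W | Z ∈ {0, 4}] = (29/11) / (7/11) = 29/7.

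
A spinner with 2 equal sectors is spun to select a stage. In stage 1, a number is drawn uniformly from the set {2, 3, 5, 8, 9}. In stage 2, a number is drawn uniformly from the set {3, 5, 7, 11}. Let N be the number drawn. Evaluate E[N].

E[N | stage 1] = (2+3+5+8+9)/5 = 27/5.
E[N | stage 2] = (3+5+7+11)/4 = 13/2.
E[N] = (1/2)·(27/5) + (1/2)·(13/2) = 119/20.

119/20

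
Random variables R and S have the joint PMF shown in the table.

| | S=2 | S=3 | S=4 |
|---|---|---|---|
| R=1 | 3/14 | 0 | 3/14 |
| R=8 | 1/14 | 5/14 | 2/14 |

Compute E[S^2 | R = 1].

P(R = 1) = 3/7.
Σ S^2·P over the event = 4·(3/14) + 16·(3/14) = 30/7.
E[S^2 | R = 1] = (30/7) / (3/7) = 10.

10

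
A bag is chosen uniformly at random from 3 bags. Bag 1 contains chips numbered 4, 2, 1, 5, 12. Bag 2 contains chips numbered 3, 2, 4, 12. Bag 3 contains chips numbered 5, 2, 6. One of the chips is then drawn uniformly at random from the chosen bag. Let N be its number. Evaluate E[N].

863/180

E[N | bag 1] = (4+2+1+5+12)/5 = 24/5.
E[N | bag 2] = (3+2+4+12)/4 = 21/4.
E[N | bag 3] = (5+2+6)/3 = 13/3.
E[N] = (1/3)·(24/5) + (1/3)·(21/4) + (1/3)·(13/3) = 863/180.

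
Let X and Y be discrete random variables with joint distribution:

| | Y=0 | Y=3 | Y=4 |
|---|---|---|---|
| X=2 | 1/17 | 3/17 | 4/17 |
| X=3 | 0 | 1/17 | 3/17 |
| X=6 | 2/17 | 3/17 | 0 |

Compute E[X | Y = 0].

14/3

P(Y = 0) = 3/17.
Summing X·P(X=x,Y=y) over the conditioning event gives 14/17.
E[X | Y = 0] = (14/17) / (3/17) = 14/3.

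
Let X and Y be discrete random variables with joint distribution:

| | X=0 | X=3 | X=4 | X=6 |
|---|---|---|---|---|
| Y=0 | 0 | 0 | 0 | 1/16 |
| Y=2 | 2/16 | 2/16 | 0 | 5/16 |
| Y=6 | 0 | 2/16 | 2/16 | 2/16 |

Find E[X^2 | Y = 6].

61/3

P(Y = 6) = 3/8.
Summing X^2·P(X=x,Y=y) over the conditioning event gives 61/8.
E[X^2 | Y = 6] = (61/8) / (3/8) = 61/3.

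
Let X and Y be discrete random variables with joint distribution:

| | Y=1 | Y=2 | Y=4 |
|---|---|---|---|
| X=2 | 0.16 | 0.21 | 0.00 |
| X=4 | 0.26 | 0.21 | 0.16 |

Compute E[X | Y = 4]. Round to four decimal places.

4.0000

P(Y = 4) = 0.16.
Σ X·P over the event = 4·(0.16) = 0.64.
E[X | Y = 4] = (0.64) / (0.16) = 4.0000.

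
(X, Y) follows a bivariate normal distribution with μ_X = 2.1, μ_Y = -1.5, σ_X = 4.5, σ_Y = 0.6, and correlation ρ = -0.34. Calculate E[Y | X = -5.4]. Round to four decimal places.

-1.1600

The regression of Y on X has slope ρ·σ_Y/σ_X and passes through (μ_X, μ_Y).
E[Y | X=-5.4] = -1.5 + (-0.34)·(0.6/4.5)·(-5.4 − (2.1)) = -1.5 + (-0.045333)·(-7.5) = -1.1600.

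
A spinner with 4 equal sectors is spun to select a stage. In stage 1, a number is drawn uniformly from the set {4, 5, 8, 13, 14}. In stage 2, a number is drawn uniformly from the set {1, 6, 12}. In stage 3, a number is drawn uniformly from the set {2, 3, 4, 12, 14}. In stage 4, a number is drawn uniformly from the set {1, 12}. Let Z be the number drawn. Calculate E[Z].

E[Z | stage 1] = (4+5+8+13+14)/5 = 44/5.
E[Z | stage 2] = (1+6+12)/3 = 19/3.
E[Z | stage 3] = (2+3+4+12+14)/5 = 7.
E[Z | stage 4] = (1+12)/2 = 13/2.
By the law of total expectation,
E[Z] = (1/4)·(44/5) + (1/4)·(19/3) + (1/4)·(7) + (1/4)·(13/2) = 859/120.

859/120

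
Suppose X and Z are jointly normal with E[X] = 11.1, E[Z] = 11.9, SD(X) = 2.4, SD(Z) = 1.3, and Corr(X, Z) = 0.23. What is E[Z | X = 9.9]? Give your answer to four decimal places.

For a bivariate normal, E[Z | X=x] = μ_Z + ρ·(σ_Z/σ_X)·(x − μ_X).
E[Z | X=9.9] = 11.9 + (0.23)·(1.3/2.4)·(9.9 − (11.1)) = 11.9 + (0.12458)·(-1.2) = 11.7505.

11.7505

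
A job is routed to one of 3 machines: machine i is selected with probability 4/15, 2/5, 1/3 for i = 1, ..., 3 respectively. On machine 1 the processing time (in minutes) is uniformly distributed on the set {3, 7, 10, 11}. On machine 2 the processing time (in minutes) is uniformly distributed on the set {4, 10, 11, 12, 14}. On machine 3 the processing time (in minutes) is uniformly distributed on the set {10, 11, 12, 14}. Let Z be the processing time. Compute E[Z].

3019/300

E[Z | machine 1] = (3+7+10+11)/4 = 31/4.
E[Z | machine 2] = (4+10+11+12+14)/5 = 51/5.
E[Z | machine 3] = (10+11+12+14)/4 = 47/4.
E[Z] = (4/15)·(31/4) + (2/5)·(51/5) + (1/3)·(47/4) = 3019/300.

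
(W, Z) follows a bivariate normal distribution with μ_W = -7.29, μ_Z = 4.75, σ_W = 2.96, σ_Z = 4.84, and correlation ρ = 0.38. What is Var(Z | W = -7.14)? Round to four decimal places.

20.0429

For a bivariate normal, Var(Z | W=x) = σ_Z²(1 − ρ²).
Var(Z | W=-7.14) = (4.84)²·(1 − (0.38)²) = 23.4256·0.8556 = 20.0429.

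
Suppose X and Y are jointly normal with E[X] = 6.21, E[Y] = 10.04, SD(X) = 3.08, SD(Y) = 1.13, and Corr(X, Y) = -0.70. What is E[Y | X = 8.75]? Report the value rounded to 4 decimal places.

E[Y | X=x] = μ_Y + ρ(σ_Y/σ_X)(x − μ_X) for jointly normal variables.
E[Y | X=8.75] = 10.04 + (-0.70)·(1.13/3.08)·(8.75 − (6.21)) = 10.04 + (-0.25682)·(2.54) = 9.3877.

9.3877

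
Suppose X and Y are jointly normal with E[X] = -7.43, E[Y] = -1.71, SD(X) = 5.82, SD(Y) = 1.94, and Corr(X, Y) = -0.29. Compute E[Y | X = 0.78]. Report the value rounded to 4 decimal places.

E[Y | X=x] = μ_Y + ρ(σ_Y/σ_X)(x − μ_X) for jointly normal variables.
E[Y | X=0.78] = -1.71 + (-0.29)·(1.94/5.82)·(0.78 − (-7.43)) = -1.71 + (-0.096667)·(8.21) = -2.5036.

-2.5036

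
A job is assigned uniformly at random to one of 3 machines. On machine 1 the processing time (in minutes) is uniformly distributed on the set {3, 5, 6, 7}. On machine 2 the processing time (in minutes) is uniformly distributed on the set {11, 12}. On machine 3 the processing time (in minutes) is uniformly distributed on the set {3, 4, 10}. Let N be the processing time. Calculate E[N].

269/36

E[N | machine 1] = (3+5+6+7)/4 = 21/4.
E[N | machine 2] = (11+12)/2 = 23/2.
E[N | machine 3] = (3+4+10)/3 = 17/3.
By the law of total expectation,
E[N] = (1/3)·(21/4) + (1/3)·(23/2) + (1/3)·(17/3) = 269/36.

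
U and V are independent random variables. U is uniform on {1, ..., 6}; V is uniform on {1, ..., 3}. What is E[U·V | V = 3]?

Outcomes with V = 3: (1,3), (2,3), (3,3), (4,3), (5,3), (6,3), each with probability 1/18.
E[U·V | V = 3] = (3 + 6 + 9 + 12 + 15 + 18) / 6 = 21/2.

21/2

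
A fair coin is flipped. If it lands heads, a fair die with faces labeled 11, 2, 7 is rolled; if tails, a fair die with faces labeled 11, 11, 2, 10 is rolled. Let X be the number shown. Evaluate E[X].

E[X | heads] = (11+2+7)/3 = 20/3.
E[X | tails] = (11+11+2+10)/4 = 17/2.
By the law of total expectation,
E[X] = (1/2)·(20/3) + (1/2)·(17/2) = 91/12.

91/12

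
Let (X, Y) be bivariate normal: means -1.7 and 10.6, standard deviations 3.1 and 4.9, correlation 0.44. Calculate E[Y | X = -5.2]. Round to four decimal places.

8.1658

E[Y | X=x] = μ_Y + ρ(σ_Y/σ_X)(x − μ_X) for jointly normal variables.
E[Y | X=-5.2] = 10.6 + (0.44)·(4.9/3.1)·(-5.2 − (-1.7)) = 10.6 + (0.69548)·(-3.5) = 8.1658.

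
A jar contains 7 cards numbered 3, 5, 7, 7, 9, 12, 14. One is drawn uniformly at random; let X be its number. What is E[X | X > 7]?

P(X > 7) = 3/7.
Σ over the event: 9·1/7 + 12·1/7 + 14·1/7 = 5.
E[X | X > 7] = (5) / (3/7) = 35/3.

35/3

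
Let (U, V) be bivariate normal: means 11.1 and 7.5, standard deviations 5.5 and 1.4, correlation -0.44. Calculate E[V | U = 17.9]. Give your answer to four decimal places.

6.7384

For a bivariate normal, E[V | U=x] = μ_V + ρ·(σ_V/σ_U)·(x − μ_U).
E[V | U=17.9] = 7.5 + (-0.44)·(1.4/5.5)·(17.9 − (11.1)) = 7.5 + (-0.112)·(6.8) = 6.7384.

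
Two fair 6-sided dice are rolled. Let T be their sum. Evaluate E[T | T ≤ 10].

P(T ≤ 10) = 11/12.
E[T | T ≤ 10] = (109/18) / (11/12) = 218/33.

218/33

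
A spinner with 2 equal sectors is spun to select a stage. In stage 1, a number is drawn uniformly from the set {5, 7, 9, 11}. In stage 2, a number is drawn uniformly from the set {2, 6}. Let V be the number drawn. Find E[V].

6

E[V | stage 1] = (5+7+9+11)/4 = 8.
E[V | stage 2] = (2+6)/2 = 4.
E[V] = (1/2)·(8) + (1/2)·(4) = 6.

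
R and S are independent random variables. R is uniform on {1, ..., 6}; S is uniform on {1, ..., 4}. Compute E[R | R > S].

P(R > S) = 7/12.
Summing R·P(x,y) over outcomes with R > S gives 8/3.
E[R | R > S] = (8/3) / (7/12) = 32/7.

32/7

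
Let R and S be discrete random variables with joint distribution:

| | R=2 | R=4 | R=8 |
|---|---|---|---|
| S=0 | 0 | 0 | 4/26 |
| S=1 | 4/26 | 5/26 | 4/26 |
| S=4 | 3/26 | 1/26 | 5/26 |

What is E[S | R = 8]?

24/13

P(R = 8) = 1/2.
Σ S·P over the event = 0·(4/26) + 1·(4/26) + 4·(5/26) = 12/13.
E[S | R = 8] = (12/13) / (1/2) = 24/13.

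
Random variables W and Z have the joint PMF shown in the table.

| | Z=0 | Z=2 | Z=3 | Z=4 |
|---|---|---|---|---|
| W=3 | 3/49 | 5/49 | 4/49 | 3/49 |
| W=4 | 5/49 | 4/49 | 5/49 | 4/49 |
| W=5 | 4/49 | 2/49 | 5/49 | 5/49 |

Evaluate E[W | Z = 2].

P(Z = 2) = 11/49.
Summing W·P(W=x,Z=y) over the conditioning event gives 41/49.
E[W | Z = 2] = (41/49) / (11/49) = 41/11.

41/11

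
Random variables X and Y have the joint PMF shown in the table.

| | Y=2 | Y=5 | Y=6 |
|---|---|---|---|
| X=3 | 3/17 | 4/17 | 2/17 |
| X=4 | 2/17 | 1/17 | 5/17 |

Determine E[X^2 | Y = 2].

59/5

P(Y = 2) = 5/17.
Summing X^2·P(X=x,Y=y) over the conditioning event gives 59/17.
E[X^2 | Y = 2] = (59/17) / (5/17) = 59/5.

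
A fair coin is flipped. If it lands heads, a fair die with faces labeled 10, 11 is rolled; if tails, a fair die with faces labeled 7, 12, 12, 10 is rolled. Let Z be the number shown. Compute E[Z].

83/8

E[Z | heads] = (10+11)/2 = 21/2.
E[Z | tails] = (7+12+12+10)/4 = 41/4.
E[Z] = (1/2)·(21/2) + (1/2)·(41/4) = 83/8.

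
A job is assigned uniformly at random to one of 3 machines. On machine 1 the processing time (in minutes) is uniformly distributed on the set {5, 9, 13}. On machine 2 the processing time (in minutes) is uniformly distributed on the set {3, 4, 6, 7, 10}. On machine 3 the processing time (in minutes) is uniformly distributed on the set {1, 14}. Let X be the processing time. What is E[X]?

E[X | machine 1] = (5+9+13)/3 = 9.
E[X | machine 2] = (3+4+6+7+10)/5 = 6.
E[X | machine 3] = (1+14)/2 = 15/2.
E[X] = (1/3)·(9) + (1/3)·(6) + (1/3)·(15/2) = 15/2.

15/2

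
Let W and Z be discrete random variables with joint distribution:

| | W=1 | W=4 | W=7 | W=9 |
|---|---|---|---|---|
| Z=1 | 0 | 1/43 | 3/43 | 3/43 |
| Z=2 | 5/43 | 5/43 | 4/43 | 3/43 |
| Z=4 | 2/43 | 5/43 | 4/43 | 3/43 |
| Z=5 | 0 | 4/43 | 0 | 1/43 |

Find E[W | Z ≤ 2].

P(Z ≤ 2) = 24/43.
Σ W·P over the event = 1·(5/43) + 4·(1/43) + 4·(5/43) + 7·(3/43) + 7·(4/43) + 9·(3/43) + 9·(3/43) = 132/43.
E[W | Z ≤ 2] = (132/43) / (24/43) = 11/2.

11/2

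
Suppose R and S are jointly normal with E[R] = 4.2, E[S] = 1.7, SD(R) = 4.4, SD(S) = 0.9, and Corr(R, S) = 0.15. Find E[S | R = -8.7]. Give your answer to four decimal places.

For a bivariate normal, E[S | R=x] = μ_S + ρ·(σ_S/σ_R)·(x − μ_R).
E[S | R=-8.7] = 1.7 + (0.15)·(0.9/4.4)·(-8.7 − (4.2)) = 1.7 + (0.030682)·(-12.9) = 1.3042.

1.3042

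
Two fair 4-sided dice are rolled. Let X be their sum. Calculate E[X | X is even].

5

P(X is even) = 1/2.
Σ over the event: 2·1/16 + 4·3/16 + 6·3/16 + 8·1/16 = 5/2.
E[X | X is even] = (5/2) / (1/2) = 5.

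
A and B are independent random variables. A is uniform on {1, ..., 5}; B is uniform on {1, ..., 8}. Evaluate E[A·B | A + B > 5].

101/6

P(A + B > 5) = 3/4.
Summing AB·P(x,y) over outcomes with A + B > 5 gives 101/8.
E[A·B | A + B > 5] = (101/8) / (3/4) = 101/6.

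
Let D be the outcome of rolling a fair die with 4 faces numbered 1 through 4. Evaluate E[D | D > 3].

Given D > 3, D is equally likely to be any of {4}.
E[D | D > 3] = (4) / 1 = 4.

4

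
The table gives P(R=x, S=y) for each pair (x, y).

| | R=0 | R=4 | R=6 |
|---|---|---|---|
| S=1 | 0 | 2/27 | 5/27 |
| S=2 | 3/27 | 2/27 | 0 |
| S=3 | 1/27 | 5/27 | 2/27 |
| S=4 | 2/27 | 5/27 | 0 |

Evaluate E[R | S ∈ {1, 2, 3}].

P(S ∈ {1, 2, 3}) = 20/27.
Σ R·P over the event = 0·(3/27) + 0·(1/27) + 4·(2/27) + 4·(2/27) + 4·(5/27) + 6·(5/27) + 6·(2/27) = 26/9.
E[R | S ∈ {1, 2, 3}] = (26/9) / (20/27) = 39/10.

39/10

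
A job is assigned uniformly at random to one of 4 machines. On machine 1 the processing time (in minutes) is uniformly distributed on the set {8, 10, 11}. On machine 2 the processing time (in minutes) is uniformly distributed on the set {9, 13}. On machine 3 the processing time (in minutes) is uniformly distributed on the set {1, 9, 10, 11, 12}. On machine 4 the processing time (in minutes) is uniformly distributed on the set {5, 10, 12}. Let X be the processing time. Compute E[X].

E[X | machine 1] = (8+10+11)/3 = 29/3.
E[X | machine 2] = (9+13)/2 = 11.
E[X | machine 3] = (1+9+10+11+12)/5 = 43/5.
E[X | machine 4] = (5+10+12)/3 = 9.
By the law of total expectation,
E[X] = (1/4)·(29/3) + (1/4)·(11) + (1/4)·(43/5) + (1/4)·(9) = 287/30.

287/30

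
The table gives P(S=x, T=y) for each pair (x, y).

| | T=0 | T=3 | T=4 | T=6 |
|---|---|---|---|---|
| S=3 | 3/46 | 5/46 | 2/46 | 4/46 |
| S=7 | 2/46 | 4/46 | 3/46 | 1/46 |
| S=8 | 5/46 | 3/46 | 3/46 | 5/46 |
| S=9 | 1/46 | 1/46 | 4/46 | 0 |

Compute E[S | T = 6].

59/10

P(T = 6) = 5/23.
Summing S·P(S=x,T=y) over the conditioning event gives 59/46.
E[S | T = 6] = (59/46) / (5/23) = 59/10.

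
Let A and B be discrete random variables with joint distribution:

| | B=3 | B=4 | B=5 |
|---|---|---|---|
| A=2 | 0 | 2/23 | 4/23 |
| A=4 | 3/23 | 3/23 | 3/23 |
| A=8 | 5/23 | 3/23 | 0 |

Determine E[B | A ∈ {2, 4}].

P(A ∈ {2, 4}) = 15/23.
Σ B·P over the event = 4·(2/23) + 5·(4/23) + 3·(3/23) + 4·(3/23) + 5·(3/23) = 64/23.
E[B | A ∈ {2, 4}] = (64/23) / (15/23) = 64/15.

64/15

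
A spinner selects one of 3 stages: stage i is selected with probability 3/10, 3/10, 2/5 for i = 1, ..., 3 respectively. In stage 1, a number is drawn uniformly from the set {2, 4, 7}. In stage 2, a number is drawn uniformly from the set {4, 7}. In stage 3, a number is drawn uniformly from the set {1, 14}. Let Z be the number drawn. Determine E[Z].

119/20

E[Z | stage 1] = (2+4+7)/3 = 13/3.
E[Z | stage 2] = (4+7)/2 = 11/2.
E[Z | stage 3] = (1+14)/2 = 15/2.
E[Z] = (3/10)·(13/3) + (3/10)·(11/2) + (2/5)·(15/2) = 119/20.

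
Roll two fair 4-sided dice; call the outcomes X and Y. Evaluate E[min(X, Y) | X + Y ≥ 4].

P(X + Y ≥ 4) = 13/16.
Summing min(X,Y)·P(x,y) over outcomes with X + Y ≥ 4 gives 27/16.
E[min(X, Y) | X + Y ≥ 4] = (27/16) / (13/16) = 27/13.

27/13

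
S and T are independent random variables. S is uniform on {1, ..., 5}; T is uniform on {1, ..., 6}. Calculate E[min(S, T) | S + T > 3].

67/27

P(S + T > 3) = 9/10.
Summing min(S,T)·P(x,y) over outcomes with S + T > 3 gives 67/30.
E[min(S, T) | S + T > 3] = (67/30) / (9/10) = 67/27.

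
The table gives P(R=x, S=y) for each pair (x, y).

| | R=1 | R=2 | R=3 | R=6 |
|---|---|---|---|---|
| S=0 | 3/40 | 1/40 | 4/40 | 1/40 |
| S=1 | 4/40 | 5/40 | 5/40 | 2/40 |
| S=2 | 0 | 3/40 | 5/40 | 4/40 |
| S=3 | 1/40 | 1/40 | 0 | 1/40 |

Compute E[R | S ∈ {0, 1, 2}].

109/37

P(S ∈ {0, 1, 2}) = 37/40.
Summing R·P(R=x,S=y) over the conditioning event gives 109/40.
E[R | S ∈ {0, 1, 2}] = (109/40) / (37/40) = 109/37.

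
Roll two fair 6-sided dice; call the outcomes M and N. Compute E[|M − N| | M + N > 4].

P(M + N > 4) = 5/6.
Summing |M−N|·P(x,y) over outcomes with M + N > 4 gives 16/9.
E[|M − N| | M + N > 4] = (16/9) / (5/6) = 32/15.

32/15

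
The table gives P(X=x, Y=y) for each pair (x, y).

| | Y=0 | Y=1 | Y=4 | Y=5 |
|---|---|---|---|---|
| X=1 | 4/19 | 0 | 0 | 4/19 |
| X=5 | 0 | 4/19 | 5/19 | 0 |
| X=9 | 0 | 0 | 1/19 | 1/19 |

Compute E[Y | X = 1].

5/2

P(X = 1) = 8/19.
Σ Y·P over the event = 0·(4/19) + 5·(4/19) = 20/19.
E[Y | X = 1] = (20/19) / (8/19) = 5/2.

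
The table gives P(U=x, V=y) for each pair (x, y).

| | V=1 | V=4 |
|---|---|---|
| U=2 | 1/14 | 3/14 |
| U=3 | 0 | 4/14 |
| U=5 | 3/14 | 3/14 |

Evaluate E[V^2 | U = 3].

16

P(U = 3) = 2/7.
Σ V^2·P over the event = 16·(4/14) = 32/7.
E[V^2 | U = 3] = (32/7) / (2/7) = 16.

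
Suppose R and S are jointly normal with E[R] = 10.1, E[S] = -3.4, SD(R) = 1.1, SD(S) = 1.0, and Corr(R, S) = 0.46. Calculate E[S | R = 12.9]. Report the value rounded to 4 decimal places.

The regression of S on R has slope ρ·σ_S/σ_R and passes through (μ_R, μ_S).
E[S | R=12.9] = -3.4 + (0.46)·(1.0/1.1)·(12.9 − (10.1)) = -3.4 + (0.41818)·(2.8) = -2.2291.

-2.2291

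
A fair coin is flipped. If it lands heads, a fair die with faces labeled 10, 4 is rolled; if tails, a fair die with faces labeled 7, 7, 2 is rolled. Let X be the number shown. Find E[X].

E[X | heads] = (10+4)/2 = 7.
E[X | tails] = (7+7+2)/3 = 16/3.
E[X] = (1/2)·(7) + (1/2)·(16/3) = 37/6.

37/6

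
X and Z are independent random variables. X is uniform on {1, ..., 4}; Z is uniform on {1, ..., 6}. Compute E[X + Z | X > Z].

Outcomes with X > Z: (2,1), (3,1), (3,2), (4,1), (4,2), (4,3), each with probability 1/24.
E[X + Z | X > Z] = (3 + 4 + 5 + 5 + 6 + 7) / 6 = 5.

5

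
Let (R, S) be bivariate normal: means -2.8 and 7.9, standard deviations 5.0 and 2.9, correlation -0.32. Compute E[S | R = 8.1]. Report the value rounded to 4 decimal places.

5.8770

For a bivariate normal, E[S | R=x] = μ_S + ρ·(σ_S/σ_R)·(x − μ_R).
E[S | R=8.1] = 7.9 + (-0.32)·(2.9/5.0)·(8.1 − (-2.8)) = 7.9 + (-0.1856)·(10.9) = 5.8770.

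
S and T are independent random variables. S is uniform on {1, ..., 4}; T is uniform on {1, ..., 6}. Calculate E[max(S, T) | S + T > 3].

89/21

P(S + T > 3) = 7/8.
Summing max(S,T)·P(x,y) over outcomes with S + T > 3 gives 89/24.
E[max(S, T) | S + T > 3] = (89/24) / (7/8) = 89/21.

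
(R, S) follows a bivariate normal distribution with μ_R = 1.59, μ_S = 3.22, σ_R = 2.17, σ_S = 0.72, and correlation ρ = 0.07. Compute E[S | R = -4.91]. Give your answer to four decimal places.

The regression of S on R has slope ρ·σ_S/σ_R and passes through (μ_R, μ_S).
E[S | R=-4.91] = 3.22 + (0.07)·(0.72/2.17)·(-4.91 − (1.59)) = 3.22 + (0.023226)·(-6.5) = 3.0690.

3.0690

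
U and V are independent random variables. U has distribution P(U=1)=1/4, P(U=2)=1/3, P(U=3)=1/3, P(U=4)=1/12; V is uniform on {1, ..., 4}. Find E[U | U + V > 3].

P(U + V > 3) = 19/24.
Summing U·P(x,y) over outcomes with U + V > 3 gives 47/24.
E[U | U + V > 3] = (47/24) / (19/24) = 47/19.

47/19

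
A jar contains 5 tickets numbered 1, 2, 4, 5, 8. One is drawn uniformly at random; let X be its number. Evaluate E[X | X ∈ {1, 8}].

P(X ∈ {1, 8}) = 2/5.
Σ over the event: 1·1/5 + 8·1/5 = 9/5.
E[X | X ∈ {1, 8}] = (9/5) / (2/5) = 9/2.

9/2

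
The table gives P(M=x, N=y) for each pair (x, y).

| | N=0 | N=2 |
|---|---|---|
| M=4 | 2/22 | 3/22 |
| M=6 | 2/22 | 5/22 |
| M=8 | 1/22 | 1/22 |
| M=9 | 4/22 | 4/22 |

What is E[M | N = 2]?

P(N = 2) = 13/22.
Σ M·P over the event = 4·(3/22) + 6·(5/22) + 8·(1/22) + 9·(4/22) = 43/11.
E[M | N = 2] = (43/11) / (13/22) = 86/13.

86/13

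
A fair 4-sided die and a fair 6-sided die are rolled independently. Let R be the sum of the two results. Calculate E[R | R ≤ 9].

134/23

P(R ≤ 9) = 23/24.
Σ over the event: 2·1/24 + 3·1/12 + 4·1/8 + 5·1/6 + 6·1/6 + 7·1/6 + 8·1/8 + 9·1/12 = 67/12.
E[R | R ≤ 9] = (67/12) / (23/24) = 134/23.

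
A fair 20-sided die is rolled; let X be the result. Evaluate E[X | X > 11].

16

Given X > 11, X is equally likely to be any of {12, 13, 14, 15, 16, 17, 18, 19, 20}.
E[X | X > 11] = (12 + 13 + 14 + 15 + 16 + 17 + 18 + 19 + 20) / 9 = 16.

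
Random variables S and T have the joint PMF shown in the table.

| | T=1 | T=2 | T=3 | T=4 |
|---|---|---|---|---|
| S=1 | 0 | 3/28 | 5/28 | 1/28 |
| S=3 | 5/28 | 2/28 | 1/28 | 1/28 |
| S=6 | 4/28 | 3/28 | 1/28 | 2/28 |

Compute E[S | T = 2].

P(T = 2) = 2/7.
Σ S·P over the event = 1·(3/28) + 3·(2/28) + 6·(3/28) = 27/28.
E[S | T = 2] = (27/28) / (2/7) = 27/8.

27/8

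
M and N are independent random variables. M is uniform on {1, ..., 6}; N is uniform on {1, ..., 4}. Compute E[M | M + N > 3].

P(M + N > 3) = 7/8.
Summing M·P(x,y) over outcomes with M + N > 3 gives 10/3.
E[M | M + N > 3] = (10/3) / (7/8) = 80/21.

80/21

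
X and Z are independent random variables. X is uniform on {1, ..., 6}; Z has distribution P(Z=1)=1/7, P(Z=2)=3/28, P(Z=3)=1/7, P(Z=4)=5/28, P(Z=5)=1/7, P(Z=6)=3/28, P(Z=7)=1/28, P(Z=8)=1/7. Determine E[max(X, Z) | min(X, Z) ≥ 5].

79/12

P(min(X, Z) ≥ 5) = 1/7.
Summing max(X,Z)·P(x,y) over outcomes with min(X, Z) ≥ 5 gives 79/84.
E[max(X, Z) | min(X, Z) ≥ 5] = (79/84) / (1/7) = 79/12.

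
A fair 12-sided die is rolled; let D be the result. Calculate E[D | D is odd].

Given D is odd, D is equally likely to be any of {1, 3, 5, 7, 9, 11}.
E[D | D is odd] = (1 + 3 + 5 + 7 + 9 + 11) / 6 = 6.

6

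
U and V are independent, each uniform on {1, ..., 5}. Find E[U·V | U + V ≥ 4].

P(U + V ≥ 4) = 22/25.
Summing UV·P(x,y) over outcomes with U + V ≥ 4 gives 44/5.
E[U·V | U + V ≥ 4] = (44/5) / (22/25) = 10.

10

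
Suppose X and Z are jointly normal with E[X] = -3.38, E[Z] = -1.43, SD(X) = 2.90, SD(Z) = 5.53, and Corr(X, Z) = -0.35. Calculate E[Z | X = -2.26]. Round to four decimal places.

-2.1775

For a bivariate normal, E[Z | X=x] = μ_Z + ρ·(σ_Z/σ_X)·(x − μ_X).
E[Z | X=-2.26] = -1.43 + (-0.35)·(5.53/2.90)·(-2.26 − (-3.38)) = -1.43 + (-0.66741)·(1.12) = -2.1775.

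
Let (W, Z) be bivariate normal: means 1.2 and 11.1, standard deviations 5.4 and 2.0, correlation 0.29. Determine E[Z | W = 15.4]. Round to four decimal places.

12.6252

The regression of Z on W has slope ρ·σ_Z/σ_W and passes through (μ_W, μ_Z).
E[Z | W=15.4] = 11.1 + (0.29)·(2.0/5.4)·(15.4 − (1.2)) = 11.1 + (0.10741)·(14.2) = 12.6252.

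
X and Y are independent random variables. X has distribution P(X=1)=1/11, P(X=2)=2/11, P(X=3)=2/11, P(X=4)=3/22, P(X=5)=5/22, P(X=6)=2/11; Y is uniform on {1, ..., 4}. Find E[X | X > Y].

P(X > Y) = 57/88.
Summing X·P(x,y) over outcomes with X > Y gives 3.
E[X | X > Y] = (3) / (57/88) = 88/19.

88/19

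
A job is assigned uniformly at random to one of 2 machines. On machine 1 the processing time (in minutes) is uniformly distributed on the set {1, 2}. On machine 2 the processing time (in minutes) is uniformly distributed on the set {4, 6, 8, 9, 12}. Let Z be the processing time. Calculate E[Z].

E[Z | machine 1] = (1+2)/2 = 3/2.
E[Z | machine 2] = (4+6+8+9+12)/5 = 39/5.
E[Z] = (1/2)·(3/2) + (1/2)·(39/5) = 93/20.

93/20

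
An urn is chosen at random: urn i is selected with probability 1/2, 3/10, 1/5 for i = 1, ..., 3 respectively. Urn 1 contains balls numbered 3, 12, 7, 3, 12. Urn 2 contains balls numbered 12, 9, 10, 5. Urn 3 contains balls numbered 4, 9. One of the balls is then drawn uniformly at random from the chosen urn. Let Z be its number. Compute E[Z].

77/10

E[Z | urn 1] = (3+12+7+3+12)/5 = 37/5.
E[Z | urn 2] = (12+9+10+5)/4 = 9.
E[Z | urn 3] = (4+9)/2 = 13/2.
By the law of total expectation,
E[Z] = (1/2)·(37/5) + (3/10)·(9) + (1/5)·(13/2) = 77/10.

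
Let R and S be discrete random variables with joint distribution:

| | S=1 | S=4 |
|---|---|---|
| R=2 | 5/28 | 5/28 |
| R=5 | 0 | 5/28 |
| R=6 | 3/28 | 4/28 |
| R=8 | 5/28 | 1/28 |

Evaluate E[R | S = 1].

68/13

P(S = 1) = 13/28.
Σ R·P over the event = 2·(5/28) + 6·(3/28) + 8·(5/28) = 17/7.
E[R | S = 1] = (17/7) / (13/28) = 68/13.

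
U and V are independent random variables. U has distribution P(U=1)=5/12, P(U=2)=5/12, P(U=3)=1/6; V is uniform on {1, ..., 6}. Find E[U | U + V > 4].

17/9

P(U + V > 4) = 5/8.
Summing U·P(x,y) over outcomes with U + V > 4 gives 85/72.
E[U | U + V > 4] = (85/72) / (5/8) = 17/9.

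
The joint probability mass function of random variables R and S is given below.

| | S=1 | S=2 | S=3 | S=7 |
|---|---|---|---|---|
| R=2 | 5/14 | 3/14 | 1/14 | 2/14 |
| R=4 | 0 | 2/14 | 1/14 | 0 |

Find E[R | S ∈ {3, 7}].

5/2

P(S ∈ {3, 7}) = 2/7.
Σ R·P over the event = 2·(1/14) + 2·(2/14) + 4·(1/14) = 5/7.
E[R | S ∈ {3, 7}] = (5/7) / (2/7) = 5/2.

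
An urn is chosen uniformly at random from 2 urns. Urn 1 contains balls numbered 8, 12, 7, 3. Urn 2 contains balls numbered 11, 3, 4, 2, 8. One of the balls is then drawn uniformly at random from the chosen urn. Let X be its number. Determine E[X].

131/20

E[X | urn 1] = (8+12+7+3)/4 = 15/2.
E[X | urn 2] = (11+3+4+2+8)/5 = 28/5.
E[X] = (1/2)·(15/2) + (1/2)·(28/5) = 131/20.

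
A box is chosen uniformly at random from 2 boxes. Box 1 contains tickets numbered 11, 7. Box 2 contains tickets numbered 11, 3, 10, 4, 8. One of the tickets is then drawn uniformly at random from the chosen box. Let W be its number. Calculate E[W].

E[W | box 1] = (11+7)/2 = 9.
E[W | box 2] = (11+3+10+4+8)/5 = 36/5.
E[W] = (1/2)·(9) + (1/2)·(36/5) = 81/10.

81/10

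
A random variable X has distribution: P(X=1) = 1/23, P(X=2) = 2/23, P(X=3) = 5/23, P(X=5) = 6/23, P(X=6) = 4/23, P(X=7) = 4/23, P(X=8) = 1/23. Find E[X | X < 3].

P(X < 3) = 3/23.
Σ over the event: 1·1/23 + 2·2/23 = 5/23.
E[X | X < 3] = (5/23) / (3/23) = 5/3.

5/3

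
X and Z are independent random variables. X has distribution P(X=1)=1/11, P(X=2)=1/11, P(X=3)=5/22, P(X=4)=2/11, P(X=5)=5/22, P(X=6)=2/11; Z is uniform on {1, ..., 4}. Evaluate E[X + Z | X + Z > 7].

225/26

P(X + Z > 7) = 13/44.
Summing (X+Z)·P(x,y) over outcomes with X + Z > 7 gives 225/88.
E[X + Z | X + Z > 7] = (225/88) / (13/44) = 225/26.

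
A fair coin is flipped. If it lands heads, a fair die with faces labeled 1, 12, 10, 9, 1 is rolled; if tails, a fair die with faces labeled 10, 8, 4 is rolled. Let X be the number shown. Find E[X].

209/30

E[X | heads] = (1+12+10+9+1)/5 = 33/5.
E[X | tails] = (10+8+4)/3 = 22/3.
E[X] = (1/2)·(33/5) + (1/2)·(22/3) = 209/30.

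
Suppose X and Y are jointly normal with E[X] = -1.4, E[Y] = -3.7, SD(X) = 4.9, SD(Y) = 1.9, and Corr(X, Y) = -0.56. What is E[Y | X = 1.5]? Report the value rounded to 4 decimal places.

-4.3297

The regression of Y on X has slope ρ·σ_Y/σ_X and passes through (μ_X, μ_Y).
E[Y | X=1.5] = -3.7 + (-0.56)·(1.9/4.9)·(1.5 − (-1.4)) = -3.7 + (-0.21714)·(2.9) = -4.3297.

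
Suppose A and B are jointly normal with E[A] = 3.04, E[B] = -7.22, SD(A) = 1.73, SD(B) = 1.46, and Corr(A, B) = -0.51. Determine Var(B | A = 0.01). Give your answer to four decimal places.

1.5772

The conditional variance in a bivariate normal is σ_B²(1 − ρ²), independent of x.
Var(B | A=0.01) = (1.46)²·(1 − (-0.51)²) = 2.1316·0.7399 = 1.5772.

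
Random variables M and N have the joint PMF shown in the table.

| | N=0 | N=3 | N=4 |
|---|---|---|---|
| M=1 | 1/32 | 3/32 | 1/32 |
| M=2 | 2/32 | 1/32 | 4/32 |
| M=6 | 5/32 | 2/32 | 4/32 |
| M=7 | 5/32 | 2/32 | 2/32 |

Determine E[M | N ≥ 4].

P(N ≥ 4) = 11/32.
Σ M·P over the event = 1·(1/32) + 2·(4/32) + 6·(4/32) + 7·(2/32) = 47/32.
E[M | N ≥ 4] = (47/32) / (11/32) = 47/11.

47/11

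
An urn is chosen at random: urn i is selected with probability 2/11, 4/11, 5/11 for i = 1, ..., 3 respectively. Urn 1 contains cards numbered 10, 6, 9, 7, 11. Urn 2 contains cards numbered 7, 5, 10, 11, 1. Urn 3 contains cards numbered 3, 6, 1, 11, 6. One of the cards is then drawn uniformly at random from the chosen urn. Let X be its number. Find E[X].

357/55

E[X | urn 1] = (10+6+9+7+11)/5 = 43/5.
E[X | urn 2] = (7+5+10+11+1)/5 = 34/5.
E[X | urn 3] = (3+6+1+11+6)/5 = 27/5.
By the law of total expectation,
E[X] = (2/11)·(43/5) + (4/11)·(34/5) + (5/11)·(27/5) = 357/55.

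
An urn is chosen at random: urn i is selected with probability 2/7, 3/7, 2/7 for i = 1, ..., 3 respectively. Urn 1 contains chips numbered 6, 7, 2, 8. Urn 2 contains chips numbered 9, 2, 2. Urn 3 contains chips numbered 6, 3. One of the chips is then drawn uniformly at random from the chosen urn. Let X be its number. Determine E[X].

E[X | urn 1] = (6+7+2+8)/4 = 23/4.
E[X | urn 2] = (9+2+2)/3 = 13/3.
E[X | urn 3] = (6+3)/2 = 9/2.
E[X] = (2/7)·(23/4) + (3/7)·(13/3) + (2/7)·(9/2) = 67/14.

67/14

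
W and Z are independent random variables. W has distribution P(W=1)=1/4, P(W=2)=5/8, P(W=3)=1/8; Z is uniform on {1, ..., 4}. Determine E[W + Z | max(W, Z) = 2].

41/12

P(max(W, Z) = 2) = 3/8.
Summing (W+Z)·P(x,y) over outcomes with max(W, Z) = 2 gives 41/32.
E[W + Z | max(W, Z) = 2] = (41/32) / (3/8) = 41/12.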